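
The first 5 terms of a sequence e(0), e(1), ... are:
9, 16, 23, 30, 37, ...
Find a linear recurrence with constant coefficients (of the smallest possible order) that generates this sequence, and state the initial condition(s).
Look for the lowest-order linear relation among consecutive terms.
Observation: consecutive differences are constant (= 7).
Check at n=2: 1·16 + 7 = 23. ✓

e(n) = e(n-1) + 7, e(0) = 9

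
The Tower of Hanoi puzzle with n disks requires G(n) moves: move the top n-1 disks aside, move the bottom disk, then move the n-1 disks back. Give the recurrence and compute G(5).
Moving n disks = move the top n-1 disks aside (G(n-1) moves) + move the largest disk (1 move) + move the n-1 disks back on top (G(n-1) moves), so G(n) = 2G(n-1) + 1, with G(1) = 1 (a single disk takes one move).
First terms: 1, 3, 7, 15, 31, … — each is one less than a power of 2. Indeed G(n) + 1 = 2(G(n-1) + 1) with G(1) + 1 = 2, so G(n) + 1 = 2ⁿ and G(n) = 2ⁿ - 1.
Hence G(5) = 2^5 - 1 = 32 - 1 = 31.

G(n) = 2G(n-1) + 1, G(1) = 1; G(5) = 31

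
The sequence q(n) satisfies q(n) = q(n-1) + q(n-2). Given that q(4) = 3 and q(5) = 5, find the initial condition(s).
Work backwards using q(k) = q(k+2) - q(k+1):
q(3) = q(5) - q(4) = 5 - 3 = 2
q(2) = q(4) - q(3) = 3 - 2 = 1
q(1) = q(3) - q(2) = 2 - 1 = 1
q(0) = q(2) - q(1) = 1 - 1 = 0

q(0) = 0, q(1) = 1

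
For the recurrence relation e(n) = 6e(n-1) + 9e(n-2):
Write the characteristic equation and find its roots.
Substitute e(n) = rⁿ and divide through by rⁿ⁻²: r² - 6r - 9 = 0
Discriminant: 6² + 4·9 = 72, not a perfect square, so by the quadratic formula r = (6 ± √72)/2.
General solution: e(n) = A·r₁ⁿ + B·r₂ⁿ where r₁,r₂ = (6 ± √72)/2

Characteristic: r² - 6r - 9 = 0, Roots: r = (6 ± √72)/2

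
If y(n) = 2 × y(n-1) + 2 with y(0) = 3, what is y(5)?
Computing step by step:
y(0) = 3
y(1) = 2 × 3 + 2 = 8
y(2) = 2 × 8 + 2 = 18
y(3) = 2 × 18 + 2 = 38
y(4) = 2 × 38 + 2 = 78
y(5) = 2 × 78 + 2 = 158

158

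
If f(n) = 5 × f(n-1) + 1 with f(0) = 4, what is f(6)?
Computing step by step:
f(0) = 4
f(1) = 5 × 4 + 1 = 21
f(2) = 5 × 21 + 1 = 106
f(3) = 5 × 106 + 1 = 531
f(4) = 5 × 531 + 1 = 2656
f(5) = 5 × 2656 + 1 = 13281
f(6) = 5 × 13281 + 1 = 66406

66406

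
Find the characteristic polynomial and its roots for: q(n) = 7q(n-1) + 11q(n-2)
Substitute q(n) = rⁿ and divide through by rⁿ⁻²: r² - 7r - 11 = 0
Discriminant: 7² + 4·11 = 93, not a perfect square, so by the quadratic formula r = (7 ± √93)/2.
General solution: q(n) = A·r₁ⁿ + B·r₂ⁿ where r₁,r₂ = (7 ± √93)/2

Characteristic: r² - 7r - 11 = 0, Roots: r = (7 ± √93)/2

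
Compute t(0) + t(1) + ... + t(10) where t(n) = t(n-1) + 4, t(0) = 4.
Computing the sequence terms: 4, 8, 12, 16, 20, 24, 28, 32, 36, 40, 44
Adding these values together:

264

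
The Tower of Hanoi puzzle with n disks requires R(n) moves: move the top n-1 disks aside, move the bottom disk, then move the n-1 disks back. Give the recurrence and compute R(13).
Moving n disks = move the top n-1 disks aside (R(n-1) moves) + move the largest disk (1 move) + move the n-1 disks back on top (R(n-1) moves), so R(n) = 2R(n-1) + 1, with R(1) = 1 (a single disk takes one move).
First terms: 1, 3, 7, 15, 31, 63, … — each is one less than a power of 2. Indeed R(n) + 1 = 2(R(n-1) + 1) with R(1) + 1 = 2, so R(n) + 1 = 2ⁿ and R(n) = 2ⁿ - 1.
Hence R(13) = 2^13 - 1 = 8192 - 1 = 8191.

R(n) = 2R(n-1) + 1, R(1) = 1; R(13) = 8191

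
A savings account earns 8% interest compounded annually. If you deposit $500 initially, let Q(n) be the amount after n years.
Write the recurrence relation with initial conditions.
Each year the balance grows by 8%, i.e. is multiplied by 1 + 8/100 = 1.08, so Q(n) = 1.08 × Q(n-1). The initial deposit gives Q(0) = 500.
Unrolling gives the closed form Q(n) = 500 × (1.08)ⁿ.

Q(n) = 1.08 × Q(n-1), Q(0) = 500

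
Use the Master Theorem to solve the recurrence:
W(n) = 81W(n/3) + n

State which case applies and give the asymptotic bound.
Master Theorem template: W(n) = a·W(n/b) + f(n).
Here: a=81, b=3, f(n)=n
Compute log_b(a) = log_3(81) = 4.
f(n) = n = O(n^(4-ε)) with ε = 3. Case 1: W(n) = Θ(n^log_b(a)) = Θ(n^4).

Case 1: W(n) = Θ(n^4)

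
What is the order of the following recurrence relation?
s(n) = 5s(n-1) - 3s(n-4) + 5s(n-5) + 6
The order is the largest lag k for which s(n-k) appears. Here the deepest term is s(n-5) (the 6 term is non-homogeneous and does not affect the order), so the order is 5.

Order 5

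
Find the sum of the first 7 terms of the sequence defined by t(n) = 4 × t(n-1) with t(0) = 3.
Computing the sequence terms: 3, 12, 48, 192, 768, 3072, 12288
Adding these values together:

16383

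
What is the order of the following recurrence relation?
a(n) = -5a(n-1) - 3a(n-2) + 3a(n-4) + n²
The order is the largest lag k for which a(n-k) appears. Here the deepest term is a(n-4) (the n² term is non-homogeneous and does not affect the order), so the order is 4.

Order 4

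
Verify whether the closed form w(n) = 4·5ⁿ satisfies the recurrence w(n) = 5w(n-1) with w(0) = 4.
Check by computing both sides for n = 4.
From the recurrence with w(0) = 4:
  w(0) = 4, w(1) = 20, w(2) = 100, w(3) = 500, w(4) = 2500
  so the recurrence gives w(4) = 2500.
From the proposed closed form w(n) = 4·5ⁿ:
  w(4) = 2500.
Both sides give 2500 at n = 4, and the initial condition(s) match, so the closed form is consistent.

Yes, the closed form is correct.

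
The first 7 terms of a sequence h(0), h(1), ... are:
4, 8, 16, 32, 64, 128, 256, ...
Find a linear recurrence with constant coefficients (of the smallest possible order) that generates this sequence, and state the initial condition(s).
Look for the lowest-order linear relation among consecutive terms.
Observation: each term is 2× the previous.
Check at n=2: 2·8 = 16. ✓

h(n) = 2 × h(n-1), h(0) = 4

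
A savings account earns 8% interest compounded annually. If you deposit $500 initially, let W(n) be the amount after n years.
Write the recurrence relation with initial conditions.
Each year the balance grows by 8%, i.e. is multiplied by 1 + 8/100 = 1.08, so W(n) = 1.08 × W(n-1). The initial deposit gives W(0) = 500.
Unrolling gives the closed form W(n) = 500 × (1.08)ⁿ.

W(n) = 1.08 × W(n-1), W(0) = 500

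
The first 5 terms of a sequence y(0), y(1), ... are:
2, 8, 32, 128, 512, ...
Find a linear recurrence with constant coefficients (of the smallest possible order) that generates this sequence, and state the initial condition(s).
Look for the lowest-order linear relation among consecutive terms.
Observation: each term is 4× the previous.
Check at n=2: 4·8 = 32. ✓

y(n) = 4 × y(n-1), y(0) = 2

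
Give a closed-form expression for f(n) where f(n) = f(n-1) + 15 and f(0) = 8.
Recurrence: f(n) = f(n-1) + 15, initial: f(0) = 8.
Each step adds 15, so f(n) = f(0) + 15n = 15n + 8.

f(n) = 15n + 8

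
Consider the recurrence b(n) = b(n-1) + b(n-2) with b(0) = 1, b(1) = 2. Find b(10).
Computing the sequence terms:
1, 2, 3, 5, 8, 13, 21, 34, 55, 89, 144

144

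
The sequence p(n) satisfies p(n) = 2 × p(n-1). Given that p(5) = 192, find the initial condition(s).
In general p(n) = 2ⁿ · p(0). At n = 5: p(0) = p(5) / 2^5 = 192 / 32 = 6.

p(0) = 6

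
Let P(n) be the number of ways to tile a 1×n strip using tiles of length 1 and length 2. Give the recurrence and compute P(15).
Condition on the last tile: it has length 1 (leaving a 1×(n-1) strip) or length 2 (leaving a 1×(n-2) strip), so P(n) = P(n-1) + P(n-2) (order-2 linear recurrence).
For 0 ≤ i < 2 only unit tiles fit, so P(i) = 1.
Iterating the recurrence: P(2) = 2, P(3) = 3, P(4) = 5, P(5) = 8, P(6) = 13, P(7) = 21, P(8) = 34, P(9) = 55, P(10) = 89, P(11) = 144, P(12) = 233, P(13) = 377, P(14) = 610, P(15) = 987.

P(n) = P(n-1) + P(n-2), with P(i) = 1 for 0 ≤ i < 2; P(15) = 987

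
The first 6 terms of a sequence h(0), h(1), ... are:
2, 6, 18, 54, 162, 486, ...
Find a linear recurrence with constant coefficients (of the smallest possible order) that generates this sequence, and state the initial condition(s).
Look for the lowest-order linear relation among consecutive terms.
Observation: each term is 3× the previous.
Check at n=2: 3·6 = 18. ✓

h(n) = 3 × h(n-1), h(0) = 2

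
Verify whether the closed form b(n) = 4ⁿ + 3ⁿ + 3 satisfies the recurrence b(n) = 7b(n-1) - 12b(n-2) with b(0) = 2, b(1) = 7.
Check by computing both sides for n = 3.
From the recurrence with b(0) = 2, b(1) = 7:
  b(0) = 2, b(1) = 7, b(2) = 25, b(3) = 91
  so the recurrence gives b(3) = 91.
From the proposed closed form b(n) = 4ⁿ + 3ⁿ + 3:
  b(3) = 94.
The recurrence gives 91 but the closed form gives 94, so the closed form does not satisfy the recurrence.

No, the closed form is incorrect.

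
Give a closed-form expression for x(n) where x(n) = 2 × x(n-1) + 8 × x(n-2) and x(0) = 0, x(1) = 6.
Recurrence: x(n) = 2 × x(n-1) + 8 × x(n-2), initial: x(0) = 0, x(1) = 6.
Characteristic equation: r² - 2r - 8 = 0, which factors as (r - 4)(r + 2) = 0, so r = 4, -2. General solution x(n) = A·4ⁿ + B·(-2)ⁿ. From x(0) = 0: A + B = 0. From x(1) = 6: 4A - 2B = 6. Solving gives A = 1, B = -1.

x(n) = 4ⁿ - (-2)ⁿ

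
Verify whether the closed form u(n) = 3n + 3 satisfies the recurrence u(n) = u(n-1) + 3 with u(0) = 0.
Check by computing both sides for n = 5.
From the recurrence with u(0) = 0:
  u(0) = 0, u(1) = 3, u(2) = 6, u(3) = 9, u(4) = 12, u(5) = 15
  so the recurrence gives u(5) = 15.
From the proposed closed form u(n) = 3n + 3:
  u(5) = 18.
The recurrence gives 15 but the closed form gives 18, so the closed form does not satisfy the recurrence.

No, the closed form is incorrect.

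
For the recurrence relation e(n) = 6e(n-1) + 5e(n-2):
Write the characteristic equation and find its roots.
Substitute e(n) = rⁿ and divide through by rⁿ⁻²: r² - 6r - 5 = 0
Discriminant: 6² + 4·5 = 56, not a perfect square, so by the quadratic formula r = (6 ± √56)/2.
General solution: e(n) = A·r₁ⁿ + B·r₂ⁿ where r₁,r₂ = (6 ± √56)/2

Characteristic: r² - 6r - 5 = 0, Roots: r = (6 ± √56)/2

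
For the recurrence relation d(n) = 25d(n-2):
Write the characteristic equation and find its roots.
Substitute d(n) = rⁿ and divide through by rⁿ⁻²: r² - 25 = 0
Factor: (r + 5)(r - 5) = 0, so r = -5, 5.
General solution: d(n) = A·(-5)ⁿ + B·5ⁿ

Characteristic: r² - 25 = 0, Roots: r = -5, 5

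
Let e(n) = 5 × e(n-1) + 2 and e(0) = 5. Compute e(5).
Computing step by step:
e(0) = 5
e(1) = 5 × 5 + 2 = 27
e(2) = 5 × 27 + 2 = 137
e(3) = 5 × 137 + 2 = 687
e(4) = 5 × 687 + 2 = 3437
e(5) = 5 × 3437 + 2 = 17187

17187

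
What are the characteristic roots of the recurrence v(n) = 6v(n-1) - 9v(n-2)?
Substitute v(n) = rⁿ and divide through by rⁿ⁻²: r² - 6r + 9 = 0
Factor: (r - 3)² = 0, so r = 3 (double root).
General solution: v(n) = (A + Bn)·3ⁿ

Characteristic: r² - 6r + 9 = 0, Roots: r = 3 (double root)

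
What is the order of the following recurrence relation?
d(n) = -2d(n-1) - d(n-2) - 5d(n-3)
The order is the largest lag k for which d(n-k) appears. Here the deepest term is d(n-3), so the order is 3.

Order 3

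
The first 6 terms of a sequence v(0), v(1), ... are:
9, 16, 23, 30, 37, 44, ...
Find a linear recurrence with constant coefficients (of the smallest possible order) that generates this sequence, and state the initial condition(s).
Look for the lowest-order linear relation among consecutive terms.
Observation: consecutive differences are constant (= 7).
Check at n=2: 1·16 + 7 = 23. ✓

v(n) = v(n-1) + 7, v(0) = 9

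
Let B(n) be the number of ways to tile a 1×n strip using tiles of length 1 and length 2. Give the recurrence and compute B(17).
Condition on the last tile: it has length 1 (leaving a 1×(n-1) strip) or length 2 (leaving a 1×(n-2) strip), so B(n) = B(n-1) + B(n-2) (order-2 linear recurrence).
For 0 ≤ i < 2 only unit tiles fit, so B(i) = 1.
Iterating the recurrence: B(2) = 2, B(3) = 3, B(4) = 5, B(5) = 8, B(6) = 13, B(7) = 21, B(8) = 34, B(9) = 55, B(10) = 89, B(11) = 144, B(12) = 233, B(13) = 377, B(14) = 610, B(15) = 987, B(16) = 1597, B(17) = 2584.

B(n) = B(n-1) + B(n-2), with B(i) = 1 for 0 ≤ i < 2; B(17) = 2584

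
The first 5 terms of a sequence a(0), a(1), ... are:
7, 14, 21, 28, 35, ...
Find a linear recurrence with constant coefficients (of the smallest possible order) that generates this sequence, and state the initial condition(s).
Look for the lowest-order linear relation among consecutive terms.
Observation: consecutive differences are constant (= 7).
Check at n=2: 1·14 + 7 = 21. ✓

a(n) = a(n-1) + 7, a(0) = 7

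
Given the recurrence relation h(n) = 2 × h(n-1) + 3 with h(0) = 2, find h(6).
Computing step by step:
h(0) = 2
h(1) = 2 × 2 + 3 = 7
h(2) = 2 × 7 + 3 = 17
h(3) = 2 × 17 + 3 = 37
h(4) = 2 × 37 + 3 = 77
h(5) = 2 × 77 + 3 = 157
h(6) = 2 × 157 + 3 = 317

317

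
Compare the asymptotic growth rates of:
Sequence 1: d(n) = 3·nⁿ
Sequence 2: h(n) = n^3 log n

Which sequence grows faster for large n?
Comparing growth rates:
Growth-rate hierarchy: log n ≺ any polynomial ≺ any exponential cⁿ (c>1) ≺ n! ≺ nⁿ.
super-exponential nⁿ dominates polynomial degree 3 (with log factor) asymptotically.

d(n) grows faster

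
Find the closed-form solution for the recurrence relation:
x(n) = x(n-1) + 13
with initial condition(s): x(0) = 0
Recurrence: x(n) = x(n-1) + 13, initial: x(0) = 0.
Each step adds 13, so x(n) = x(0) + 13n = 13n.

x(n) = 13n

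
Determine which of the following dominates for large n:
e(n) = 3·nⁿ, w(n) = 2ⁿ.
Comparing growth rates:
Growth-rate hierarchy: log n ≺ any polynomial ≺ any exponential cⁿ (c>1) ≺ n! ≺ nⁿ.
super-exponential nⁿ dominates exponential base 2 asymptotically.

e(n) grows faster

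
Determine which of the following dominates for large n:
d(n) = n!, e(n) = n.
Comparing growth rates:
Growth-rate hierarchy: log n ≺ any polynomial ≺ any exponential cⁿ (c>1) ≺ n! ≺ nⁿ.
factorial dominates polynomial degree 1 asymptotically.

d(n) grows faster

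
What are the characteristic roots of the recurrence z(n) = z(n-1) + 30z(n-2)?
Substitute z(n) = rⁿ and divide through by rⁿ⁻²: r² - r - 30 = 0
Factor: (r + 5)(r - 6) = 0, so r = -5, 6.
General solution: z(n) = A·(-5)ⁿ + B·6ⁿ

Characteristic: r² - r - 30 = 0, Roots: r = -5, 6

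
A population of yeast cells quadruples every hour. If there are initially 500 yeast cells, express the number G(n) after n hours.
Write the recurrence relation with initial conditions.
Each hour multiplies the count by 4, so the count after n hours depends only on the count after n-1 hours: G(n) = 4 × G(n-1). The starting count gives G(0) = 500.
Unrolling n times gives the closed form G(n) = 500 × 4ⁿ.

G(n) = 4 × G(n-1), G(0) = 500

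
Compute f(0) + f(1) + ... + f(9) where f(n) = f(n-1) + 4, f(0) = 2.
Computing the sequence terms: 2, 6, 10, 14, 18, 22, 26, 30, 34, 38
Adding these values together:

200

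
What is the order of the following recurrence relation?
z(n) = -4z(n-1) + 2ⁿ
The order is the largest lag k for which z(n-k) appears. Here the deepest term is z(n-1) (the 2ⁿ term is non-homogeneous and does not affect the order), so the order is 1.

Order 1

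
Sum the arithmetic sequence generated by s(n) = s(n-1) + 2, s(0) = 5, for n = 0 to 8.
Computing the sequence terms: 5, 7, 9, 11, 13, 15, 17, 19, 21
Adding these values together:

117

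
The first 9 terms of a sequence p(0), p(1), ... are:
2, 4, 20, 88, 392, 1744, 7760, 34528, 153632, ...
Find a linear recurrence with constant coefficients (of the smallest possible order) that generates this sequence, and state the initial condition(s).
Look for the lowest-order linear relation among consecutive terms.
Observation: p(n) - 4·p(n-1) - (2)·p(n-2) = 0 holds for the shown terms, and no order-1 relation p(n) = α·p(n-1) + β fits.
Check at n=3: 4·20 + (2)·4 = 88. ✓

p(n) = 4p(n-1) + 2p(n-2), p(0) = 2, p(1) = 4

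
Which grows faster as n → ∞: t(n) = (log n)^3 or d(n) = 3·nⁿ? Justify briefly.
Comparing growth rates:
Growth-rate hierarchy: log n ≺ any polynomial ≺ any exponential cⁿ (c>1) ≺ n! ≺ nⁿ.
super-exponential nⁿ dominates polylogarithmic (log n)^3 asymptotically.

d(n) grows faster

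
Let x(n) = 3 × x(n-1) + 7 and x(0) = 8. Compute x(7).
Computing step by step:
x(0) = 8
x(1) = 3 × 8 + 7 = 31
x(2) = 3 × 31 + 7 = 100
x(3) = 3 × 100 + 7 = 307
x(4) = 3 × 307 + 7 = 928
x(5) = 3 × 928 + 7 = 2791
x(6) = 3 × 2791 + 7 = 8380
x(7) = 3 × 8380 + 7 = 25147

25147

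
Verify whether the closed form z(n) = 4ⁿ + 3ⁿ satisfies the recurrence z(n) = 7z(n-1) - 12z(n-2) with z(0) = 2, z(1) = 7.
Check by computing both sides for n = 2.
From the recurrence with z(0) = 2, z(1) = 7:
  z(0) = 2, z(1) = 7, z(2) = 25
  so the recurrence gives z(2) = 25.
From the proposed closed form z(n) = 4ⁿ + 3ⁿ:
  z(2) = 25.
Both sides give 25 at n = 2, and the initial condition(s) match, so the closed form is consistent.

Yes, the closed form is correct.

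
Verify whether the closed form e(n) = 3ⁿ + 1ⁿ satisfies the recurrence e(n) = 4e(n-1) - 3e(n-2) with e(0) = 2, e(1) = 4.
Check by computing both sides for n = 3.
From the recurrence with e(0) = 2, e(1) = 4:
  e(0) = 2, e(1) = 4, e(2) = 10, e(3) = 28
  so the recurrence gives e(3) = 28.
From the proposed closed form e(n) = 3ⁿ + 1ⁿ:
  e(3) = 28.
Both sides give 28 at n = 3, and the initial condition(s) match, so the closed form is consistent.

Yes, the closed form is correct.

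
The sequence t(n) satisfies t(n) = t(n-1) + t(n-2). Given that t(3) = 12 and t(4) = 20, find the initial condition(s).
Work backwards using t(k) = t(k+2) - t(k+1):
t(2) = t(4) - t(3) = 20 - 12 = 8
t(1) = t(3) - t(2) = 12 - 8 = 4
t(0) = t(2) - t(1) = 8 - 4 = 4

t(0) = 4, t(1) = 4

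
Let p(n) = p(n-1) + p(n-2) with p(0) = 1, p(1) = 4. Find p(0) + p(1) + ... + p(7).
Computing the sequence terms: 1, 4, 5, 9, 14, 23, 37, 60
Adding these values together:

153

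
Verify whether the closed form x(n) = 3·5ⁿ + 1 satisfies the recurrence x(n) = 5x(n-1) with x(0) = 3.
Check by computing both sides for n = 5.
From the recurrence with x(0) = 3:
  x(0) = 3, x(1) = 15, x(2) = 75, x(3) = 375, x(4) = 1875, x(5) = 9375
  so the recurrence gives x(5) = 9375.
From the proposed closed form x(n) = 3·5ⁿ + 1:
  x(5) = 9376.
The recurrence gives 9375 but the closed form gives 9376, so the closed form does not satisfy the recurrence.

No, the closed form is incorrect.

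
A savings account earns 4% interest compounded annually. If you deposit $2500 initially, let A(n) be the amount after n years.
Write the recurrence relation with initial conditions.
Each year the balance grows by 4%, i.e. is multiplied by 1 + 4/100 = 1.04, so A(n) = 1.04 × A(n-1). The initial deposit gives A(0) = 2500.
Unrolling gives the closed form A(n) = 2500 × (1.04)ⁿ.

A(n) = 1.04 × A(n-1), A(0) = 2500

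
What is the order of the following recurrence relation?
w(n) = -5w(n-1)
The order is the largest lag k for which w(n-k) appears. Here the deepest term is w(n-1), so the order is 1.

Order 1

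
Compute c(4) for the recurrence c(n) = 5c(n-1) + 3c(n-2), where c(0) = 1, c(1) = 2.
Computing the sequence terms:
1, 2, 13, 71, 394

394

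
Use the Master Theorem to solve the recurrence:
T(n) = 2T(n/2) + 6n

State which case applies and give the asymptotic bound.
Master Theorem template: T(n) = a·T(n/b) + f(n).
Here: a=2, b=2, f(n)=6n
Compute log_b(a) = log_2(2) = 1.
f(n) = 6n = Θ(n). Case 2: T(n) = Θ(n log n).

Case 2: T(n) = Θ(n log n)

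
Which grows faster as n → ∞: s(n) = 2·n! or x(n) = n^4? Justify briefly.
Comparing growth rates:
Growth-rate hierarchy: log n ≺ any polynomial ≺ any exponential cⁿ (c>1) ≺ n! ≺ nⁿ.
factorial dominates polynomial degree 4 asymptotically.

s(n) grows faster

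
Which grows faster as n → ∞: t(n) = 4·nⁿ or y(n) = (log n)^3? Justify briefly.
Comparing growth rates:
Growth-rate hierarchy: log n ≺ any polynomial ≺ any exponential cⁿ (c>1) ≺ n! ≺ nⁿ.
super-exponential nⁿ dominates polylogarithmic (log n)^3 asymptotically.

t(n) grows faster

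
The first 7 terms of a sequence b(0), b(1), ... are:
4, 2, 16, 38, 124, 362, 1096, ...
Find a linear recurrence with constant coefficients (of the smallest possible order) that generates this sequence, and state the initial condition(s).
Look for the lowest-order linear relation among consecutive terms.
Observation: b(n) - 2·b(n-1) - (3)·b(n-2) = 0 holds for the shown terms, and no order-1 relation b(n) = α·b(n-1) + β fits.
Check at n=3: 2·16 + (3)·2 = 38. ✓

b(n) = 2b(n-1) + 3b(n-2), b(0) = 4, b(1) = 2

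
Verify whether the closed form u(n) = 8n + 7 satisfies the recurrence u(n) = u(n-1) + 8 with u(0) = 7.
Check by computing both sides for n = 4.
From the recurrence with u(0) = 7:
  u(0) = 7, u(1) = 15, u(2) = 23, u(3) = 31, u(4) = 39
  so the recurrence gives u(4) = 39.
From the proposed closed form u(n) = 8n + 7:
  u(4) = 39.
Both sides give 39 at n = 4, and the initial condition(s) match, so the closed form is consistent.

Yes, the closed form is correct.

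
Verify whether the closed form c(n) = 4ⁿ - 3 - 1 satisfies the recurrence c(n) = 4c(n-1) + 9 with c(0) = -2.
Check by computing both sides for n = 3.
From the recurrence with c(0) = -2:
  c(0) = -2, c(1) = 1, c(2) = 13, c(3) = 61
  so the recurrence gives c(3) = 61.
From the proposed closed form c(n) = 4ⁿ - 3 - 1:
  c(3) = 60.
The recurrence gives 61 but the closed form gives 60, so the closed form does not satisfy the recurrence.

No, the closed form is incorrect.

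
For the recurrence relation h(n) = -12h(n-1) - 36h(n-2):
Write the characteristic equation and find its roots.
Substitute h(n) = rⁿ and divide through by rⁿ⁻²: r² + 12r + 36 = 0
Factor: (r + 6)² = 0, so r = -6 (double root).
General solution: h(n) = (A + Bn)·(-6)ⁿ

Characteristic: r² + 12r + 36 = 0, Roots: r = -6 (double root)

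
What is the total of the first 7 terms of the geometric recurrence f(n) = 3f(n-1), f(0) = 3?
Computing the sequence terms: 3, 9, 27, 81, 243, 729, 2187
Adding these values together:

3279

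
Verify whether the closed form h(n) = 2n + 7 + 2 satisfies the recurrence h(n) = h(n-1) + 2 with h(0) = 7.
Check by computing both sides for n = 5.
From the recurrence with h(0) = 7:
  h(0) = 7, h(1) = 9, h(2) = 11, h(3) = 13, h(4) = 15, h(5) = 17
  so the recurrence gives h(5) = 17.
From the proposed closed form h(n) = 2n + 7 + 2:
  h(5) = 19.
The recurrence gives 17 but the closed form gives 19, so the closed form does not satisfy the recurrence.

No, the closed form is incorrect.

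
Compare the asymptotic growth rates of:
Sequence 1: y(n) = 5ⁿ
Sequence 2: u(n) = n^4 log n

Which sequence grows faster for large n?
Comparing growth rates:
Growth-rate hierarchy: log n ≺ any polynomial ≺ any exponential cⁿ (c>1) ≺ n! ≺ nⁿ.
exponential base 5 dominates polynomial degree 4 (with log factor) asymptotically.

y(n) grows faster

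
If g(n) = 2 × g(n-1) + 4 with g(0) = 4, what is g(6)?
Computing step by step:
g(0) = 4
g(1) = 2 × 4 + 4 = 12
g(2) = 2 × 12 + 4 = 28
g(3) = 2 × 28 + 4 = 60
g(4) = 2 × 60 + 4 = 124
g(5) = 2 × 124 + 4 = 252
g(6) = 2 × 252 + 4 = 508

508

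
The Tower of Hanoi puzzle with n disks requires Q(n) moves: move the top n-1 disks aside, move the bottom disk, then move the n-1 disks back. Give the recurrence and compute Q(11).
Moving n disks = move the top n-1 disks aside (Q(n-1) moves) + move the largest disk (1 move) + move the n-1 disks back on top (Q(n-1) moves), so Q(n) = 2Q(n-1) + 1, with Q(1) = 1 (a single disk takes one move).
First terms: 1, 3, 7, 15, 31, 63, … — each is one less than a power of 2. Indeed Q(n) + 1 = 2(Q(n-1) + 1) with Q(1) + 1 = 2, so Q(n) + 1 = 2ⁿ and Q(n) = 2ⁿ - 1.
Hence Q(11) = 2^11 - 1 = 2048 - 1 = 2047.

Q(n) = 2Q(n-1) + 1, Q(1) = 1; Q(11) = 2047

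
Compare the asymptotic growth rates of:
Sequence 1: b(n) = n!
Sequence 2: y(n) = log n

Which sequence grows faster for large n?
Comparing growth rates:
Growth-rate hierarchy: log n ≺ any polynomial ≺ any exponential cⁿ (c>1) ≺ n! ≺ nⁿ.
factorial dominates logarithmic asymptotically.

b(n) grows faster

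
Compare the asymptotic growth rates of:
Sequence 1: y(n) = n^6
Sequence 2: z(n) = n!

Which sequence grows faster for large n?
Comparing growth rates:
Growth-rate hierarchy: log n ≺ any polynomial ≺ any exponential cⁿ (c>1) ≺ n! ≺ nⁿ.
factorial dominates polynomial degree 6 asymptotically.

z(n) grows faster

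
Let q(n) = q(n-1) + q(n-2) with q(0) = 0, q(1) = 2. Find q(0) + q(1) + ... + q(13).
Computing the sequence terms: 0, 2, 2, 4, 6, 10, 16, 26, 42, 68, 110, 178, 288, 466
Adding these values together:

1218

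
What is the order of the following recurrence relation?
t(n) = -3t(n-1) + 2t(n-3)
The order is the largest lag k for which t(n-k) appears. Here the deepest term is t(n-3), so the order is 3.

Order 3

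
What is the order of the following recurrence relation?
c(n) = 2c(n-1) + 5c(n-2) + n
The order is the largest lag k for which c(n-k) appears. Here the deepest term is c(n-2) (the n term is non-homogeneous and does not affect the order), so the order is 2.

Order 2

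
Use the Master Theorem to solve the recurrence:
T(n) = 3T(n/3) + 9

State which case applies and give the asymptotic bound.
Master Theorem template: T(n) = a·T(n/b) + f(n).
Here: a=3, b=3, f(n)=9
Compute log_b(a) = log_3(3) = 1.
f(n) = 9 = O(n^(1-ε)) with ε = 1. Case 1: T(n) = Θ(n^log_b(a)) = Θ(n).

Case 1: T(n) = Θ(n)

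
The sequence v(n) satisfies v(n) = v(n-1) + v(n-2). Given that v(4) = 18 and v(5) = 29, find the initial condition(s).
Work backwards using v(k) = v(k+2) - v(k+1):
v(3) = v(5) - v(4) = 29 - 18 = 11
v(2) = v(4) - v(3) = 18 - 11 = 7
v(1) = v(3) - v(2) = 11 - 7 = 4
v(0) = v(2) - v(1) = 7 - 4 = 3

v(0) = 3, v(1) = 4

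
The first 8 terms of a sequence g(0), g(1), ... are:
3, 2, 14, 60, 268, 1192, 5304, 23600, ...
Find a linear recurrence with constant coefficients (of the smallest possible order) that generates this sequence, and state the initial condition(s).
Look for the lowest-order linear relation among consecutive terms.
Observation: g(n) - 4·g(n-1) - (2)·g(n-2) = 0 holds for the shown terms, and no order-1 relation g(n) = α·g(n-1) + β fits.
Check at n=3: 4·14 + (2)·2 = 60. ✓

g(n) = 4g(n-1) + 2g(n-2), g(0) = 3, g(1) = 2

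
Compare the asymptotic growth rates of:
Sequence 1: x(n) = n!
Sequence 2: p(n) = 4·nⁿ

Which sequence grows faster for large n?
Comparing growth rates:
Growth-rate hierarchy: log n ≺ any polynomial ≺ any exponential cⁿ (c>1) ≺ n! ≺ nⁿ.
super-exponential nⁿ dominates factorial asymptotically.

p(n) grows faster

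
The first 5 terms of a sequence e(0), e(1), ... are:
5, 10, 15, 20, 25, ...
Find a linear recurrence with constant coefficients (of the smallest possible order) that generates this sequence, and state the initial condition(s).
Look for the lowest-order linear relation among consecutive terms.
Observation: consecutive differences are constant (= 5).
Check at n=2: 1·10 + 5 = 15. ✓

e(n) = e(n-1) + 5, e(0) = 5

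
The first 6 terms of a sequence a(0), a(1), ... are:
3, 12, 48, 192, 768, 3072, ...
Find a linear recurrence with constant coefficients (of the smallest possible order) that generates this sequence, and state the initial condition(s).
Look for the lowest-order linear relation among consecutive terms.
Observation: each term is 4× the previous.
Check at n=2: 4·12 = 48. ✓

a(n) = 4 × a(n-1), a(0) = 3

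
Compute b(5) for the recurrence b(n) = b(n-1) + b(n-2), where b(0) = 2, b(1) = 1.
Computing the sequence terms:
2, 1, 3, 4, 7, 11

11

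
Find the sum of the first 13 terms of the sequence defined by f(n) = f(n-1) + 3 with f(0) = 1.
Computing the sequence terms: 1, 4, 7, 10, 13, 16, 19, 22, 25, 28, 31, 34, 37
Adding these values together:

247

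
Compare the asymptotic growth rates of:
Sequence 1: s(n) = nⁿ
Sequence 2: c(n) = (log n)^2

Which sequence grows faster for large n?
Comparing growth rates:
Growth-rate hierarchy: log n ≺ any polynomial ≺ any exponential cⁿ (c>1) ≺ n! ≺ nⁿ.
super-exponential nⁿ dominates polylogarithmic (log n)^2 asymptotically.

s(n) grows faster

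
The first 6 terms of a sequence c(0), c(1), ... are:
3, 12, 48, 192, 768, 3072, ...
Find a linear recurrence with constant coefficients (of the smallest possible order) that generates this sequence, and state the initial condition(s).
Look for the lowest-order linear relation among consecutive terms.
Observation: each term is 4× the previous.
Check at n=2: 4·12 = 48. ✓

c(n) = 4 × c(n-1), c(0) = 3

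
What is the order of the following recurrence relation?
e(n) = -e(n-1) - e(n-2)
The order is the largest lag k for which e(n-k) appears. Here the deepest term is e(n-2), so the order is 2.

Order 2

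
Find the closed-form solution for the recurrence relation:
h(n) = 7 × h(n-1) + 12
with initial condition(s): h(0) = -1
Recurrence: h(n) = 7 × h(n-1) + 12, initial: h(0) = -1.
Try h(n) = A·7ⁿ + C. Substituting: A·7ⁿ + C = 7(A·7ⁿ⁻¹ + C) + 12 = A·7ⁿ + 7C + 12, so C = 7C + 12, giving C = -2. Then h(0) = A - 2 = -1 gives A = 1.

h(n) = 7ⁿ - 2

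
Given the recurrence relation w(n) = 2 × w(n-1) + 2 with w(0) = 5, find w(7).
Computing step by step:
w(0) = 5
w(1) = 2 × 5 + 2 = 12
w(2) = 2 × 12 + 2 = 26
w(3) = 2 × 26 + 2 = 54
w(4) = 2 × 54 + 2 = 110
w(5) = 2 × 110 + 2 = 222
w(6) = 2 × 222 + 2 = 446
w(7) = 2 × 446 + 2 = 894

894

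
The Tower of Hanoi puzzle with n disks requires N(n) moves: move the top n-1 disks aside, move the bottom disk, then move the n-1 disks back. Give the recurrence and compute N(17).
Moving n disks = move the top n-1 disks aside (N(n-1) moves) + move the largest disk (1 move) + move the n-1 disks back on top (N(n-1) moves), so N(n) = 2N(n-1) + 1, with N(1) = 1 (a single disk takes one move).
First terms: 1, 3, 7, 15, 31, 63, … — each is one less than a power of 2. Indeed N(n) + 1 = 2(N(n-1) + 1) with N(1) + 1 = 2, so N(n) + 1 = 2ⁿ and N(n) = 2ⁿ - 1.
Hence N(17) = 2^17 - 1 = 131072 - 1 = 131071.

N(n) = 2N(n-1) + 1, N(1) = 1; N(17) = 131071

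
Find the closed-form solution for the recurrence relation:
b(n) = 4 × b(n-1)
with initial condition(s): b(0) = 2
Recurrence: b(n) = 4 × b(n-1), initial: b(0) = 2.
Each term is 4 times the previous, so this is geometric with ratio 4. After n steps: b(n) = b(0)·4ⁿ = 2·4ⁿ.

b(n) = 2·4ⁿ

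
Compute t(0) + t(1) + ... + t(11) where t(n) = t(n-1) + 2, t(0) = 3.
Computing the sequence terms: 3, 5, 7, 9, 11, 13, 15, 17, 19, 21, 23, 25
Adding these values together:

168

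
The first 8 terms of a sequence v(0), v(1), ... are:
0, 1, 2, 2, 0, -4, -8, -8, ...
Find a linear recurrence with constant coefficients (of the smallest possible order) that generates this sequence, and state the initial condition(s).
Look for the lowest-order linear relation among consecutive terms.
Observation: v(n) - 2·v(n-1) - (-2)·v(n-2) = 0 holds for the shown terms, and no order-1 relation v(n) = α·v(n-1) + β fits.
Check at n=3: 2·2 + (-2)·1 = 2. ✓

v(n) = 2v(n-1) - 2v(n-2), v(0) = 0, v(1) = 1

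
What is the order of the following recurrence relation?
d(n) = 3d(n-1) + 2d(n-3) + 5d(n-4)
The order is the largest lag k for which d(n-k) appears. Here the deepest term is d(n-4), so the order is 4.

Order 4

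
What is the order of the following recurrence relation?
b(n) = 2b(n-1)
The order is the largest lag k for which b(n-k) appears. Here the deepest term is b(n-1), so the order is 1.

Order 1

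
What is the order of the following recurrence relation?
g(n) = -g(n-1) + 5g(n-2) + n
The order is the largest lag k for which g(n-k) appears. Here the deepest term is g(n-2) (the n term is non-homogeneous and does not affect the order), so the order is 2.

Order 2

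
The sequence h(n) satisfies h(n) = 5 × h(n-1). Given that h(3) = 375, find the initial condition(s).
In general h(n) = 5ⁿ · h(0). At n = 3: h(0) = h(3) / 5^3 = 375 / 125 = 3.

h(0) = 3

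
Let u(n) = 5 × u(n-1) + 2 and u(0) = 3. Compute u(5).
Computing step by step:
u(0) = 3
u(1) = 5 × 3 + 2 = 17
u(2) = 5 × 17 + 2 = 87
u(3) = 5 × 87 + 2 = 437
u(4) = 5 × 437 + 2 = 2187
u(5) = 5 × 2187 + 2 = 10937

10937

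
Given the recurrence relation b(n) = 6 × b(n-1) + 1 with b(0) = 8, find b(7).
Computing step by step:
b(0) = 8
b(1) = 6 × 8 + 1 = 49
b(2) = 6 × 49 + 1 = 295
b(3) = 6 × 295 + 1 = 1771
b(4) = 6 × 1771 + 1 = 10627
b(5) = 6 × 10627 + 1 = 63763
b(6) = 6 × 63763 + 1 = 382579
b(7) = 6 × 382579 + 1 = 2295475

2295475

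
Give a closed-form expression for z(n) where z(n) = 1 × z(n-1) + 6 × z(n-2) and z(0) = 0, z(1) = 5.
Recurrence: z(n) = 1 × z(n-1) + 6 × z(n-2), initial: z(0) = 0, z(1) = 5.
Characteristic equation: r² - 1r - 6 = 0, which factors as (r - 3)(r + 2) = 0, so r = 3, -2. General solution z(n) = A·3ⁿ + B·(-2)ⁿ. From z(0) = 0: A + B = 0. From z(1) = 5: 3A - 2B = 5. Solving gives A = 1, B = -1.

z(n) = 3ⁿ - (-2)ⁿ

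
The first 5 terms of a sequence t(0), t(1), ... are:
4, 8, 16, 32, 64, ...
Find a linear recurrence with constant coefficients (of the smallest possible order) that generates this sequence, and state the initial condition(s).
Look for the lowest-order linear relation among consecutive terms.
Observation: each term is 2× the previous.
Check at n=2: 2·8 = 16. ✓

t(n) = 2 × t(n-1), t(0) = 4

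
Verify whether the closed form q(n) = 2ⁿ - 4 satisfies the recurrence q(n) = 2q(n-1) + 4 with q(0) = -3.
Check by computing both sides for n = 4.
From the recurrence with q(0) = -3:
  q(0) = -3, q(1) = -2, q(2) = 0, q(3) = 4, q(4) = 12
  so the recurrence gives q(4) = 12.
From the proposed closed form q(n) = 2ⁿ - 4:
  q(4) = 12.
Both sides give 12 at n = 4, and the initial condition(s) match, so the closed form is consistent.

Yes, the closed form is correct.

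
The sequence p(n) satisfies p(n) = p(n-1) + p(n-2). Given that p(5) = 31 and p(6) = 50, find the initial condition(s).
Work backwards using p(k) = p(k+2) - p(k+1):
p(4) = p(6) - p(5) = 50 - 31 = 19
p(3) = p(5) - p(4) = 31 - 19 = 12
p(2) = p(4) - p(3) = 19 - 12 = 7
p(1) = p(3) - p(2) = 12 - 7 = 5
p(0) = p(2) - p(1) = 7 - 5 = 2

p(0) = 2, p(1) = 5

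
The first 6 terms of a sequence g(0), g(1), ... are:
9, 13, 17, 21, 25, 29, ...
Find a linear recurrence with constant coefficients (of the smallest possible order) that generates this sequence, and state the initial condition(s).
Look for the lowest-order linear relation among consecutive terms.
Observation: consecutive differences are constant (= 4).
Check at n=2: 1·13 + 4 = 17. ✓

g(n) = g(n-1) + 4, g(0) = 9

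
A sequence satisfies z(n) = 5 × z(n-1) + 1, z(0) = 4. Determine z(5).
Computing step by step:
z(0) = 4
z(1) = 5 × 4 + 1 = 21
z(2) = 5 × 21 + 1 = 106
z(3) = 5 × 106 + 1 = 531
z(4) = 5 × 531 + 1 = 2656
z(5) = 5 × 2656 + 1 = 13281

13281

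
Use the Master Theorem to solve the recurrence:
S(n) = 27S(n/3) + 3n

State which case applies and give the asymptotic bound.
Master Theorem template: S(n) = a·S(n/b) + f(n).
Here: a=27, b=3, f(n)=3n
Compute log_b(a) = log_3(27) = 3.
f(n) = 3n = O(n^(3-ε)) with ε = 2. Case 1: S(n) = Θ(n^log_b(a)) = Θ(n^3).

Case 1: S(n) = Θ(n^3)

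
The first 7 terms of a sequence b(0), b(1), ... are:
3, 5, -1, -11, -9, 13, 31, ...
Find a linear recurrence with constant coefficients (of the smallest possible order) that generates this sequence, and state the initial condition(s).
Look for the lowest-order linear relation among consecutive terms.
Observation: b(n) - 1·b(n-1) - (-2)·b(n-2) = 0 holds for the shown terms, and no order-1 relation b(n) = α·b(n-1) + β fits.
Check at n=3: 1·-1 + (-2)·5 = -11. ✓

b(n) = b(n-1) - 2b(n-2), b(0) = 3, b(1) = 5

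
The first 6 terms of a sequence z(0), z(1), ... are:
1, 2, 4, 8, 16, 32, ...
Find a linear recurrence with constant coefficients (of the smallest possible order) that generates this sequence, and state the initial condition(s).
Look for the lowest-order linear relation among consecutive terms.
Observation: each term is 2× the previous.
Check at n=2: 2·2 = 4. ✓

z(n) = 2 × z(n-1), z(0) = 1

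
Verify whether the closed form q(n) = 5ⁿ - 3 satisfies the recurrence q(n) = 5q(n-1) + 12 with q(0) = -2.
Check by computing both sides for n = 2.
From the recurrence with q(0) = -2:
  q(0) = -2, q(1) = 2, q(2) = 22
  so the recurrence gives q(2) = 22.
From the proposed closed form q(n) = 5ⁿ - 3:
  q(2) = 22.
Both sides give 22 at n = 2, and the initial condition(s) match, so the closed form is consistent.

Yes, the closed form is correct.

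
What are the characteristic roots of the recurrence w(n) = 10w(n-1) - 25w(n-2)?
Substitute w(n) = rⁿ and divide through by rⁿ⁻²: r² - 10r + 25 = 0
Factor: (r - 5)² = 0, so r = 5 (double root).
General solution: w(n) = (A + Bn)·5ⁿ

Characteristic: r² - 10r + 25 = 0, Roots: r = 5 (double root)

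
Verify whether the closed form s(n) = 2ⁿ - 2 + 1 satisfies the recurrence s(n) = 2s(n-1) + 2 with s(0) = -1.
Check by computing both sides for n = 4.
From the recurrence with s(0) = -1:
  s(0) = -1, s(1) = 0, s(2) = 2, s(3) = 6, s(4) = 14
  so the recurrence gives s(4) = 14.
From the proposed closed form s(n) = 2ⁿ - 2 + 1:
  s(4) = 15.
The recurrence gives 14 but the closed form gives 15, so the closed form does not satisfy the recurrence.

No, the closed form is incorrect.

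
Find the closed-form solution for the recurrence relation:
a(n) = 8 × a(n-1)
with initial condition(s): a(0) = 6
Recurrence: a(n) = 8 × a(n-1), initial: a(0) = 6.
Each term is 8 times the previous, so this is geometric with ratio 8. After n steps: a(n) = a(0)·8ⁿ = 6·8ⁿ.

a(n) = 6·8ⁿ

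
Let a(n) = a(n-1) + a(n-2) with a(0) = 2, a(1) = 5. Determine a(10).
Computing the sequence terms:
2, 5, 7, 12, 19, 31, 50, 81, 131, 212, 343

343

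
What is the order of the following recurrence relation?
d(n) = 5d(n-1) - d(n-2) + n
The order is the largest lag k for which d(n-k) appears. Here the deepest term is d(n-2) (the n term is non-homogeneous and does not affect the order), so the order is 2.

Order 2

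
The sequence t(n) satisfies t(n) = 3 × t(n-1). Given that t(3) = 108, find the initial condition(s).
In general t(n) = 3ⁿ · t(0). At n = 3: t(0) = t(3) / 3^3 = 108 / 27 = 4.

t(0) = 4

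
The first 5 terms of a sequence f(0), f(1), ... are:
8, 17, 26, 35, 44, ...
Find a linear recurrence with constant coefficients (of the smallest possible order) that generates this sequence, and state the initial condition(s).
Look for the lowest-order linear relation among consecutive terms.
Observation: consecutive differences are constant (= 9).
Check at n=2: 1·17 + 9 = 26. ✓

f(n) = f(n-1) + 9, f(0) = 8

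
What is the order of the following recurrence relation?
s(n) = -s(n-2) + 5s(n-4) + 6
The order is the largest lag k for which s(n-k) appears. Here the deepest term is s(n-4) (the 6 term is non-homogeneous and does not affect the order), so the order is 4.

Order 4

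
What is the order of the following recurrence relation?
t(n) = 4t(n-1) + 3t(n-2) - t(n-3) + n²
The order is the largest lag k for which t(n-k) appears. Here the deepest term is t(n-3) (the n² term is non-homogeneous and does not affect the order), so the order is 3.

Order 3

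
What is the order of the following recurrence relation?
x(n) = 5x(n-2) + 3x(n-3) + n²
The order is the largest lag k for which x(n-k) appears. Here the deepest term is x(n-3) (the n² term is non-homogeneous and does not affect the order), so the order is 3.

Order 3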